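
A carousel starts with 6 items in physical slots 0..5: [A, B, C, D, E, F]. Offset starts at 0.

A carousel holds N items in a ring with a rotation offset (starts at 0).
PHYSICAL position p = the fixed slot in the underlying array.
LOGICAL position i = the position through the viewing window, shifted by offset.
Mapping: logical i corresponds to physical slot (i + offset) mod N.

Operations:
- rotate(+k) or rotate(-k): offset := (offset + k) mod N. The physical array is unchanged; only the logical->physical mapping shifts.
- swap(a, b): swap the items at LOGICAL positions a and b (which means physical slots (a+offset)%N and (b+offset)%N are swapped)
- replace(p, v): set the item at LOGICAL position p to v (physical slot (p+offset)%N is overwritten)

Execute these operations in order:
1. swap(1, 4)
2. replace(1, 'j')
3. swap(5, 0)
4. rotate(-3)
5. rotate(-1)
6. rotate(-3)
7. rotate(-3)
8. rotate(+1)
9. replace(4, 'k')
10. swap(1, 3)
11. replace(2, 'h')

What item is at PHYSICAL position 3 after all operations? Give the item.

After op 1 (swap(1, 4)): offset=0, physical=[A,E,C,D,B,F], logical=[A,E,C,D,B,F]
After op 2 (replace(1, 'j')): offset=0, physical=[A,j,C,D,B,F], logical=[A,j,C,D,B,F]
After op 3 (swap(5, 0)): offset=0, physical=[F,j,C,D,B,A], logical=[F,j,C,D,B,A]
After op 4 (rotate(-3)): offset=3, physical=[F,j,C,D,B,A], logical=[D,B,A,F,j,C]
After op 5 (rotate(-1)): offset=2, physical=[F,j,C,D,B,A], logical=[C,D,B,A,F,j]
After op 6 (rotate(-3)): offset=5, physical=[F,j,C,D,B,A], logical=[A,F,j,C,D,B]
After op 7 (rotate(-3)): offset=2, physical=[F,j,C,D,B,A], logical=[C,D,B,A,F,j]
After op 8 (rotate(+1)): offset=3, physical=[F,j,C,D,B,A], logical=[D,B,A,F,j,C]
After op 9 (replace(4, 'k')): offset=3, physical=[F,k,C,D,B,A], logical=[D,B,A,F,k,C]
After op 10 (swap(1, 3)): offset=3, physical=[B,k,C,D,F,A], logical=[D,F,A,B,k,C]
After op 11 (replace(2, 'h')): offset=3, physical=[B,k,C,D,F,h], logical=[D,F,h,B,k,C]

Answer: D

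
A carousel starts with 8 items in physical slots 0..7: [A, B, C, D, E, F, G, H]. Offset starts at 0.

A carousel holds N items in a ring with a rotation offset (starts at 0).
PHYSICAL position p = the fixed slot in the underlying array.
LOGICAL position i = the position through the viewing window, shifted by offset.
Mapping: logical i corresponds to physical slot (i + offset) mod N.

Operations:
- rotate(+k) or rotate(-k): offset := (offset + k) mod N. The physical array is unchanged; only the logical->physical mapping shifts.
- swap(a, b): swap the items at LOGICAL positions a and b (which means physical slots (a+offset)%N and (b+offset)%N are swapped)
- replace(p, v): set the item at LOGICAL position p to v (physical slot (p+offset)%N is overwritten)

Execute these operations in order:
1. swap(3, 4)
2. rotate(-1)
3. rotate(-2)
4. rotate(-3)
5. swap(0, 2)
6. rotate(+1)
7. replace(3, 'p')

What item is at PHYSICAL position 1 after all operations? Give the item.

Answer: B

Derivation:
After op 1 (swap(3, 4)): offset=0, physical=[A,B,C,E,D,F,G,H], logical=[A,B,C,E,D,F,G,H]
After op 2 (rotate(-1)): offset=7, physical=[A,B,C,E,D,F,G,H], logical=[H,A,B,C,E,D,F,G]
After op 3 (rotate(-2)): offset=5, physical=[A,B,C,E,D,F,G,H], logical=[F,G,H,A,B,C,E,D]
After op 4 (rotate(-3)): offset=2, physical=[A,B,C,E,D,F,G,H], logical=[C,E,D,F,G,H,A,B]
After op 5 (swap(0, 2)): offset=2, physical=[A,B,D,E,C,F,G,H], logical=[D,E,C,F,G,H,A,B]
After op 6 (rotate(+1)): offset=3, physical=[A,B,D,E,C,F,G,H], logical=[E,C,F,G,H,A,B,D]
After op 7 (replace(3, 'p')): offset=3, physical=[A,B,D,E,C,F,p,H], logical=[E,C,F,p,H,A,B,D]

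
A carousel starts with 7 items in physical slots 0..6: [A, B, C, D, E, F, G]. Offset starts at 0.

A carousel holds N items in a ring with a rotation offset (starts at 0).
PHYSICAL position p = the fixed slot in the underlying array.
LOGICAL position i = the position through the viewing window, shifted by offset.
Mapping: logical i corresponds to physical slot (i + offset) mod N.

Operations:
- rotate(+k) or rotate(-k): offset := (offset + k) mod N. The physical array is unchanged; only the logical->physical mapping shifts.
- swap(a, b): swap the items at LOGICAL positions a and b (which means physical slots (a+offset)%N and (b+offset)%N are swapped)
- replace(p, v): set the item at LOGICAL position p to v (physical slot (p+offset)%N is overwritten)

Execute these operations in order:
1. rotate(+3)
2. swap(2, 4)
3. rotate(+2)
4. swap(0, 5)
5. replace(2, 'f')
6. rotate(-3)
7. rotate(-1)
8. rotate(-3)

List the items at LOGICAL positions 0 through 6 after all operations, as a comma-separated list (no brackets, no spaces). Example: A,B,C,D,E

Answer: D,G,f,B,C,A,E

Derivation:
After op 1 (rotate(+3)): offset=3, physical=[A,B,C,D,E,F,G], logical=[D,E,F,G,A,B,C]
After op 2 (swap(2, 4)): offset=3, physical=[F,B,C,D,E,A,G], logical=[D,E,A,G,F,B,C]
After op 3 (rotate(+2)): offset=5, physical=[F,B,C,D,E,A,G], logical=[A,G,F,B,C,D,E]
After op 4 (swap(0, 5)): offset=5, physical=[F,B,C,A,E,D,G], logical=[D,G,F,B,C,A,E]
After op 5 (replace(2, 'f')): offset=5, physical=[f,B,C,A,E,D,G], logical=[D,G,f,B,C,A,E]
After op 6 (rotate(-3)): offset=2, physical=[f,B,C,A,E,D,G], logical=[C,A,E,D,G,f,B]
After op 7 (rotate(-1)): offset=1, physical=[f,B,C,A,E,D,G], logical=[B,C,A,E,D,G,f]
After op 8 (rotate(-3)): offset=5, physical=[f,B,C,A,E,D,G], logical=[D,G,f,B,C,A,E]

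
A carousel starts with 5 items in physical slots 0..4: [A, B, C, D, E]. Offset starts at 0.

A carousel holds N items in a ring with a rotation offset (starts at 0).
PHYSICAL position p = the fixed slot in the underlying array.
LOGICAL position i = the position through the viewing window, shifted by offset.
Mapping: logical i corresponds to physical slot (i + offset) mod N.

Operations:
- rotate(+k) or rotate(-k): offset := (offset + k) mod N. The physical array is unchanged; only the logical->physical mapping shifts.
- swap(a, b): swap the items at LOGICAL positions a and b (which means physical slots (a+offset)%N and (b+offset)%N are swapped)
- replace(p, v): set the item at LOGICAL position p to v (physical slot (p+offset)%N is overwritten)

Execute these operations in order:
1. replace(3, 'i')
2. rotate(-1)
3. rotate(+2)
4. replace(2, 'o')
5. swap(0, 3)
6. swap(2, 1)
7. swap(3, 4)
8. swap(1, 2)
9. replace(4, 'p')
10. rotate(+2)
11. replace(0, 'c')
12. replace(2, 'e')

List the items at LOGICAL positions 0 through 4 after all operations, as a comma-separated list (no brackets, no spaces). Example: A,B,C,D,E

After op 1 (replace(3, 'i')): offset=0, physical=[A,B,C,i,E], logical=[A,B,C,i,E]
After op 2 (rotate(-1)): offset=4, physical=[A,B,C,i,E], logical=[E,A,B,C,i]
After op 3 (rotate(+2)): offset=1, physical=[A,B,C,i,E], logical=[B,C,i,E,A]
After op 4 (replace(2, 'o')): offset=1, physical=[A,B,C,o,E], logical=[B,C,o,E,A]
After op 5 (swap(0, 3)): offset=1, physical=[A,E,C,o,B], logical=[E,C,o,B,A]
After op 6 (swap(2, 1)): offset=1, physical=[A,E,o,C,B], logical=[E,o,C,B,A]
After op 7 (swap(3, 4)): offset=1, physical=[B,E,o,C,A], logical=[E,o,C,A,B]
After op 8 (swap(1, 2)): offset=1, physical=[B,E,C,o,A], logical=[E,C,o,A,B]
After op 9 (replace(4, 'p')): offset=1, physical=[p,E,C,o,A], logical=[E,C,o,A,p]
After op 10 (rotate(+2)): offset=3, physical=[p,E,C,o,A], logical=[o,A,p,E,C]
After op 11 (replace(0, 'c')): offset=3, physical=[p,E,C,c,A], logical=[c,A,p,E,C]
After op 12 (replace(2, 'e')): offset=3, physical=[e,E,C,c,A], logical=[c,A,e,E,C]

Answer: c,A,e,E,C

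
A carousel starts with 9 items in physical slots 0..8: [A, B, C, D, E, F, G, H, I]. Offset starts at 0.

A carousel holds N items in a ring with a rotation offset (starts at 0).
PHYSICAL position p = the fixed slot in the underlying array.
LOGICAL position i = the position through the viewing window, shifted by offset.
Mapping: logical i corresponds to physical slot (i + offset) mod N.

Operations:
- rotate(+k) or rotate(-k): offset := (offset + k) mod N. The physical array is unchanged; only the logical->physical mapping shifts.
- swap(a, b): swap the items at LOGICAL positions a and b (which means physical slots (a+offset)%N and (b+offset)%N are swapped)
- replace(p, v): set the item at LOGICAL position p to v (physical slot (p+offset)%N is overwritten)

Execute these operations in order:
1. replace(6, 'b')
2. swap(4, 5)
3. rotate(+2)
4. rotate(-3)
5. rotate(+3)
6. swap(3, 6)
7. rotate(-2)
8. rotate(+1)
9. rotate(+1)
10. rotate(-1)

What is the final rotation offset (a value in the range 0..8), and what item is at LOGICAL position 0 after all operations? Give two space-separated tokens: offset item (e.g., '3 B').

Answer: 1 B

Derivation:
After op 1 (replace(6, 'b')): offset=0, physical=[A,B,C,D,E,F,b,H,I], logical=[A,B,C,D,E,F,b,H,I]
After op 2 (swap(4, 5)): offset=0, physical=[A,B,C,D,F,E,b,H,I], logical=[A,B,C,D,F,E,b,H,I]
After op 3 (rotate(+2)): offset=2, physical=[A,B,C,D,F,E,b,H,I], logical=[C,D,F,E,b,H,I,A,B]
After op 4 (rotate(-3)): offset=8, physical=[A,B,C,D,F,E,b,H,I], logical=[I,A,B,C,D,F,E,b,H]
After op 5 (rotate(+3)): offset=2, physical=[A,B,C,D,F,E,b,H,I], logical=[C,D,F,E,b,H,I,A,B]
After op 6 (swap(3, 6)): offset=2, physical=[A,B,C,D,F,I,b,H,E], logical=[C,D,F,I,b,H,E,A,B]
After op 7 (rotate(-2)): offset=0, physical=[A,B,C,D,F,I,b,H,E], logical=[A,B,C,D,F,I,b,H,E]
After op 8 (rotate(+1)): offset=1, physical=[A,B,C,D,F,I,b,H,E], logical=[B,C,D,F,I,b,H,E,A]
After op 9 (rotate(+1)): offset=2, physical=[A,B,C,D,F,I,b,H,E], logical=[C,D,F,I,b,H,E,A,B]
After op 10 (rotate(-1)): offset=1, physical=[A,B,C,D,F,I,b,H,E], logical=[B,C,D,F,I,b,H,E,A]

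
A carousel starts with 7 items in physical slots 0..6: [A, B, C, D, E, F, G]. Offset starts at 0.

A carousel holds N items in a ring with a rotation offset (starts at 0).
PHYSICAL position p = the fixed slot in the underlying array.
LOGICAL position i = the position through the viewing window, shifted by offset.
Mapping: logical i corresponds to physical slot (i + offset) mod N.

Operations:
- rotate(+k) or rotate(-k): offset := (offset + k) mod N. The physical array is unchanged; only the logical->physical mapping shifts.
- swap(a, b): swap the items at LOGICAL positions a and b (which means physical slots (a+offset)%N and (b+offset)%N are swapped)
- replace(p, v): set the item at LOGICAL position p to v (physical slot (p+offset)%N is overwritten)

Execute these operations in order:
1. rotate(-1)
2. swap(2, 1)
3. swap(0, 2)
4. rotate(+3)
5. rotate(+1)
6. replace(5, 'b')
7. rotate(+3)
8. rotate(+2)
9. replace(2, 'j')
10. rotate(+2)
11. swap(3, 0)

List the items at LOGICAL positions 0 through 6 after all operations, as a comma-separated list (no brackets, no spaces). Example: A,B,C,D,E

Answer: A,E,F,j,B,b,C

Derivation:
After op 1 (rotate(-1)): offset=6, physical=[A,B,C,D,E,F,G], logical=[G,A,B,C,D,E,F]
After op 2 (swap(2, 1)): offset=6, physical=[B,A,C,D,E,F,G], logical=[G,B,A,C,D,E,F]
After op 3 (swap(0, 2)): offset=6, physical=[B,G,C,D,E,F,A], logical=[A,B,G,C,D,E,F]
After op 4 (rotate(+3)): offset=2, physical=[B,G,C,D,E,F,A], logical=[C,D,E,F,A,B,G]
After op 5 (rotate(+1)): offset=3, physical=[B,G,C,D,E,F,A], logical=[D,E,F,A,B,G,C]
After op 6 (replace(5, 'b')): offset=3, physical=[B,b,C,D,E,F,A], logical=[D,E,F,A,B,b,C]
After op 7 (rotate(+3)): offset=6, physical=[B,b,C,D,E,F,A], logical=[A,B,b,C,D,E,F]
After op 8 (rotate(+2)): offset=1, physical=[B,b,C,D,E,F,A], logical=[b,C,D,E,F,A,B]
After op 9 (replace(2, 'j')): offset=1, physical=[B,b,C,j,E,F,A], logical=[b,C,j,E,F,A,B]
After op 10 (rotate(+2)): offset=3, physical=[B,b,C,j,E,F,A], logical=[j,E,F,A,B,b,C]
After op 11 (swap(3, 0)): offset=3, physical=[B,b,C,A,E,F,j], logical=[A,E,F,j,B,b,C]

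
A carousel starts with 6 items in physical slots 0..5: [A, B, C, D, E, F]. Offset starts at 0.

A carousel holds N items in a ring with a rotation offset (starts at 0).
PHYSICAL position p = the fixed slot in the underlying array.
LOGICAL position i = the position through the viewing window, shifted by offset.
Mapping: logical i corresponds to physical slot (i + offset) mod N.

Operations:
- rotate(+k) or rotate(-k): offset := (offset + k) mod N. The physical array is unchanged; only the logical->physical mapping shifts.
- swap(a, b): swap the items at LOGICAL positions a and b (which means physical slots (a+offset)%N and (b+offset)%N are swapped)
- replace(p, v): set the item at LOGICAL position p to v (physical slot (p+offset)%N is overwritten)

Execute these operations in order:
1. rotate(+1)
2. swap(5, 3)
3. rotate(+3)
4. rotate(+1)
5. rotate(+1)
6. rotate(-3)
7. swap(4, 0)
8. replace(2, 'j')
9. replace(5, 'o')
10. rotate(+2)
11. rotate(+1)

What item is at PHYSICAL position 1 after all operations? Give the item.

Answer: D

Derivation:
After op 1 (rotate(+1)): offset=1, physical=[A,B,C,D,E,F], logical=[B,C,D,E,F,A]
After op 2 (swap(5, 3)): offset=1, physical=[E,B,C,D,A,F], logical=[B,C,D,A,F,E]
After op 3 (rotate(+3)): offset=4, physical=[E,B,C,D,A,F], logical=[A,F,E,B,C,D]
After op 4 (rotate(+1)): offset=5, physical=[E,B,C,D,A,F], logical=[F,E,B,C,D,A]
After op 5 (rotate(+1)): offset=0, physical=[E,B,C,D,A,F], logical=[E,B,C,D,A,F]
After op 6 (rotate(-3)): offset=3, physical=[E,B,C,D,A,F], logical=[D,A,F,E,B,C]
After op 7 (swap(4, 0)): offset=3, physical=[E,D,C,B,A,F], logical=[B,A,F,E,D,C]
After op 8 (replace(2, 'j')): offset=3, physical=[E,D,C,B,A,j], logical=[B,A,j,E,D,C]
After op 9 (replace(5, 'o')): offset=3, physical=[E,D,o,B,A,j], logical=[B,A,j,E,D,o]
After op 10 (rotate(+2)): offset=5, physical=[E,D,o,B,A,j], logical=[j,E,D,o,B,A]
After op 11 (rotate(+1)): offset=0, physical=[E,D,o,B,A,j], logical=[E,D,o,B,A,j]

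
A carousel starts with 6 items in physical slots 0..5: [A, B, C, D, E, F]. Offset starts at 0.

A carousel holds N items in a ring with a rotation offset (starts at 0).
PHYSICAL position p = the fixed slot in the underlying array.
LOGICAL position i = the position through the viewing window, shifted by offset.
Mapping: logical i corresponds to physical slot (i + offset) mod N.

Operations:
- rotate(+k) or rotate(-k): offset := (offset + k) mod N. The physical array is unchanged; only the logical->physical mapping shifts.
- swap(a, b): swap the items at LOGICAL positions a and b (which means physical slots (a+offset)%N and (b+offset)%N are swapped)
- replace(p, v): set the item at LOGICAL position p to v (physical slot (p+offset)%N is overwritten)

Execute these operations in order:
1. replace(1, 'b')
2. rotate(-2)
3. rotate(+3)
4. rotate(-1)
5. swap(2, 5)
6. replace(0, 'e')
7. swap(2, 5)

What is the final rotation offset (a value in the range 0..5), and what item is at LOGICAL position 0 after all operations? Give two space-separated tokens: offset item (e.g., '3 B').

Answer: 0 e

Derivation:
After op 1 (replace(1, 'b')): offset=0, physical=[A,b,C,D,E,F], logical=[A,b,C,D,E,F]
After op 2 (rotate(-2)): offset=4, physical=[A,b,C,D,E,F], logical=[E,F,A,b,C,D]
After op 3 (rotate(+3)): offset=1, physical=[A,b,C,D,E,F], logical=[b,C,D,E,F,A]
After op 4 (rotate(-1)): offset=0, physical=[A,b,C,D,E,F], logical=[A,b,C,D,E,F]
After op 5 (swap(2, 5)): offset=0, physical=[A,b,F,D,E,C], logical=[A,b,F,D,E,C]
After op 6 (replace(0, 'e')): offset=0, physical=[e,b,F,D,E,C], logical=[e,b,F,D,E,C]
After op 7 (swap(2, 5)): offset=0, physical=[e,b,C,D,E,F], logical=[e,b,C,D,E,F]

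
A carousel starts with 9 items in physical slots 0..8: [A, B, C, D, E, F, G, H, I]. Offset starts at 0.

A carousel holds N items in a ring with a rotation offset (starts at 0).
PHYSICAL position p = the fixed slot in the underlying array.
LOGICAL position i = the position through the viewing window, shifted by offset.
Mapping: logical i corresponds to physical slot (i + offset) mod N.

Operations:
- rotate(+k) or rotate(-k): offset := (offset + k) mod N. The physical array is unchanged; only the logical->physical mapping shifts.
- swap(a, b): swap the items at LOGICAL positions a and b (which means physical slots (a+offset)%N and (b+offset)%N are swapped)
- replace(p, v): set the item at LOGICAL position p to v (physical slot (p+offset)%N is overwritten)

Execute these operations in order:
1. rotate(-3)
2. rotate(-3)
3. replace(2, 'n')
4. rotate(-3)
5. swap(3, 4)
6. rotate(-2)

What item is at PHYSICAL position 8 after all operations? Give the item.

After op 1 (rotate(-3)): offset=6, physical=[A,B,C,D,E,F,G,H,I], logical=[G,H,I,A,B,C,D,E,F]
After op 2 (rotate(-3)): offset=3, physical=[A,B,C,D,E,F,G,H,I], logical=[D,E,F,G,H,I,A,B,C]
After op 3 (replace(2, 'n')): offset=3, physical=[A,B,C,D,E,n,G,H,I], logical=[D,E,n,G,H,I,A,B,C]
After op 4 (rotate(-3)): offset=0, physical=[A,B,C,D,E,n,G,H,I], logical=[A,B,C,D,E,n,G,H,I]
After op 5 (swap(3, 4)): offset=0, physical=[A,B,C,E,D,n,G,H,I], logical=[A,B,C,E,D,n,G,H,I]
After op 6 (rotate(-2)): offset=7, physical=[A,B,C,E,D,n,G,H,I], logical=[H,I,A,B,C,E,D,n,G]

Answer: I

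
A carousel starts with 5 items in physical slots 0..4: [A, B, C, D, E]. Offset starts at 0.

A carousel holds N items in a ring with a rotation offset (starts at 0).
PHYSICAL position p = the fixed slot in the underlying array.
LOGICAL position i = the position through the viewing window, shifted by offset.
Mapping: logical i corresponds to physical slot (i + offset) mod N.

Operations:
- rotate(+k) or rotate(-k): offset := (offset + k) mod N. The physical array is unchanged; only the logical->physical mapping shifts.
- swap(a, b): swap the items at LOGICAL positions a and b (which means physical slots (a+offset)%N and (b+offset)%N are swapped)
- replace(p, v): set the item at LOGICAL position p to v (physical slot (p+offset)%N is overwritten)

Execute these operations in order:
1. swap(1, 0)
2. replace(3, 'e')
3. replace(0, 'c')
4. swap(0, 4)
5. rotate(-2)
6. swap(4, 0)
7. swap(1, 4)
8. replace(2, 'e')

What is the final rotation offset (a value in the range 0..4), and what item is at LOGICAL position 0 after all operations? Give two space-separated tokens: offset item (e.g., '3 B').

Answer: 3 C

Derivation:
After op 1 (swap(1, 0)): offset=0, physical=[B,A,C,D,E], logical=[B,A,C,D,E]
After op 2 (replace(3, 'e')): offset=0, physical=[B,A,C,e,E], logical=[B,A,C,e,E]
After op 3 (replace(0, 'c')): offset=0, physical=[c,A,C,e,E], logical=[c,A,C,e,E]
After op 4 (swap(0, 4)): offset=0, physical=[E,A,C,e,c], logical=[E,A,C,e,c]
After op 5 (rotate(-2)): offset=3, physical=[E,A,C,e,c], logical=[e,c,E,A,C]
After op 6 (swap(4, 0)): offset=3, physical=[E,A,e,C,c], logical=[C,c,E,A,e]
After op 7 (swap(1, 4)): offset=3, physical=[E,A,c,C,e], logical=[C,e,E,A,c]
After op 8 (replace(2, 'e')): offset=3, physical=[e,A,c,C,e], logical=[C,e,e,A,c]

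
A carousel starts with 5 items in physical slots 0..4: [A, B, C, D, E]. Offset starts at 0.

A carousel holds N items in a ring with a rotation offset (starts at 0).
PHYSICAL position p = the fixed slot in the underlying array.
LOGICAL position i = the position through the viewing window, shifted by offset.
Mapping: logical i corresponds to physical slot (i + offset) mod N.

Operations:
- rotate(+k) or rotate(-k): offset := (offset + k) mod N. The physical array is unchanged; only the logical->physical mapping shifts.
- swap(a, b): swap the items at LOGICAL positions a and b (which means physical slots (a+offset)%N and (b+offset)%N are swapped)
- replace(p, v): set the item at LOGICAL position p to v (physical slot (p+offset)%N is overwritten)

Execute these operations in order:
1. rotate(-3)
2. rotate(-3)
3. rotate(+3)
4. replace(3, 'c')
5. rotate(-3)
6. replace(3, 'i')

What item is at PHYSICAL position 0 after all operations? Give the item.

Answer: c

Derivation:
After op 1 (rotate(-3)): offset=2, physical=[A,B,C,D,E], logical=[C,D,E,A,B]
After op 2 (rotate(-3)): offset=4, physical=[A,B,C,D,E], logical=[E,A,B,C,D]
After op 3 (rotate(+3)): offset=2, physical=[A,B,C,D,E], logical=[C,D,E,A,B]
After op 4 (replace(3, 'c')): offset=2, physical=[c,B,C,D,E], logical=[C,D,E,c,B]
After op 5 (rotate(-3)): offset=4, physical=[c,B,C,D,E], logical=[E,c,B,C,D]
After op 6 (replace(3, 'i')): offset=4, physical=[c,B,i,D,E], logical=[E,c,B,i,D]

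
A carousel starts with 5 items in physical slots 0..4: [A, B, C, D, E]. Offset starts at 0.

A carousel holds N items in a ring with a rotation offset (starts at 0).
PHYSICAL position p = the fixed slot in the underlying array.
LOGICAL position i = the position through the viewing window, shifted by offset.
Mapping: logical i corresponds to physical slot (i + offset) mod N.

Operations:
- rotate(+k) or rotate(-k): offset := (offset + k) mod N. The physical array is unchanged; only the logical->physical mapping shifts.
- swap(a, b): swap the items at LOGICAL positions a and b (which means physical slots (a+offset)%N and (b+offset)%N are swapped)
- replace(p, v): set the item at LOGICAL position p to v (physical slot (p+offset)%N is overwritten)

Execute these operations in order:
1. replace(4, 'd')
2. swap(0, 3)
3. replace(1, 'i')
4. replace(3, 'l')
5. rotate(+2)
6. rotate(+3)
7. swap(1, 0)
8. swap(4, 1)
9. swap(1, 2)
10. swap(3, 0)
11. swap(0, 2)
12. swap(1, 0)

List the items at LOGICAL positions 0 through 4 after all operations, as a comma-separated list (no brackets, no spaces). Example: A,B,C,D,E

Answer: C,d,l,i,D

Derivation:
After op 1 (replace(4, 'd')): offset=0, physical=[A,B,C,D,d], logical=[A,B,C,D,d]
After op 2 (swap(0, 3)): offset=0, physical=[D,B,C,A,d], logical=[D,B,C,A,d]
After op 3 (replace(1, 'i')): offset=0, physical=[D,i,C,A,d], logical=[D,i,C,A,d]
After op 4 (replace(3, 'l')): offset=0, physical=[D,i,C,l,d], logical=[D,i,C,l,d]
After op 5 (rotate(+2)): offset=2, physical=[D,i,C,l,d], logical=[C,l,d,D,i]
After op 6 (rotate(+3)): offset=0, physical=[D,i,C,l,d], logical=[D,i,C,l,d]
After op 7 (swap(1, 0)): offset=0, physical=[i,D,C,l,d], logical=[i,D,C,l,d]
After op 8 (swap(4, 1)): offset=0, physical=[i,d,C,l,D], logical=[i,d,C,l,D]
After op 9 (swap(1, 2)): offset=0, physical=[i,C,d,l,D], logical=[i,C,d,l,D]
After op 10 (swap(3, 0)): offset=0, physical=[l,C,d,i,D], logical=[l,C,d,i,D]
After op 11 (swap(0, 2)): offset=0, physical=[d,C,l,i,D], logical=[d,C,l,i,D]
After op 12 (swap(1, 0)): offset=0, physical=[C,d,l,i,D], logical=[C,d,l,i,D]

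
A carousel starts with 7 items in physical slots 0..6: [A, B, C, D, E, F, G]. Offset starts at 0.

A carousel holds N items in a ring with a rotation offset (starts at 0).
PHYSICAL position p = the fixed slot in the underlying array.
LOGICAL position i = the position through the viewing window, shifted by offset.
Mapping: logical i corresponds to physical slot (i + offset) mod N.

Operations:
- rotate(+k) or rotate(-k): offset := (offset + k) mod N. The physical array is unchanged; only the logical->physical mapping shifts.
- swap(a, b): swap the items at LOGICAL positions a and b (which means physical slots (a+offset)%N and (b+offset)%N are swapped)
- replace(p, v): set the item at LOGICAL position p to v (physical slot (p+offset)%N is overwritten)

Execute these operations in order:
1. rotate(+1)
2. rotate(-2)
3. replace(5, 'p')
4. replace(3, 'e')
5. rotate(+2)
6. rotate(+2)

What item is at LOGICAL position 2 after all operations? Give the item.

Answer: F

Derivation:
After op 1 (rotate(+1)): offset=1, physical=[A,B,C,D,E,F,G], logical=[B,C,D,E,F,G,A]
After op 2 (rotate(-2)): offset=6, physical=[A,B,C,D,E,F,G], logical=[G,A,B,C,D,E,F]
After op 3 (replace(5, 'p')): offset=6, physical=[A,B,C,D,p,F,G], logical=[G,A,B,C,D,p,F]
After op 4 (replace(3, 'e')): offset=6, physical=[A,B,e,D,p,F,G], logical=[G,A,B,e,D,p,F]
After op 5 (rotate(+2)): offset=1, physical=[A,B,e,D,p,F,G], logical=[B,e,D,p,F,G,A]
After op 6 (rotate(+2)): offset=3, physical=[A,B,e,D,p,F,G], logical=[D,p,F,G,A,B,e]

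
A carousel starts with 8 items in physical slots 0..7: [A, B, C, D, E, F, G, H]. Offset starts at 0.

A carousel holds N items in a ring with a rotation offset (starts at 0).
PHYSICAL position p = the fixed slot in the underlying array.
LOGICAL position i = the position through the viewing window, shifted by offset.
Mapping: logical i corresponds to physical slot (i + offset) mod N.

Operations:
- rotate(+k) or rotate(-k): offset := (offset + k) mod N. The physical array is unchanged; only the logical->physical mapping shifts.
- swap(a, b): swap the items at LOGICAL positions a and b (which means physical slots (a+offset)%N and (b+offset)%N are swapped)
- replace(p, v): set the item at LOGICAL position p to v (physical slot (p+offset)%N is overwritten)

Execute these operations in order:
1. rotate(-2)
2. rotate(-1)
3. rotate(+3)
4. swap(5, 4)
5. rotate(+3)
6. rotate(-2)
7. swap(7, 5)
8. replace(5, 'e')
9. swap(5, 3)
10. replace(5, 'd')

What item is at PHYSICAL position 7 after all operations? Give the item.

Answer: H

Derivation:
After op 1 (rotate(-2)): offset=6, physical=[A,B,C,D,E,F,G,H], logical=[G,H,A,B,C,D,E,F]
After op 2 (rotate(-1)): offset=5, physical=[A,B,C,D,E,F,G,H], logical=[F,G,H,A,B,C,D,E]
After op 3 (rotate(+3)): offset=0, physical=[A,B,C,D,E,F,G,H], logical=[A,B,C,D,E,F,G,H]
After op 4 (swap(5, 4)): offset=0, physical=[A,B,C,D,F,E,G,H], logical=[A,B,C,D,F,E,G,H]
After op 5 (rotate(+3)): offset=3, physical=[A,B,C,D,F,E,G,H], logical=[D,F,E,G,H,A,B,C]
After op 6 (rotate(-2)): offset=1, physical=[A,B,C,D,F,E,G,H], logical=[B,C,D,F,E,G,H,A]
After op 7 (swap(7, 5)): offset=1, physical=[G,B,C,D,F,E,A,H], logical=[B,C,D,F,E,A,H,G]
After op 8 (replace(5, 'e')): offset=1, physical=[G,B,C,D,F,E,e,H], logical=[B,C,D,F,E,e,H,G]
After op 9 (swap(5, 3)): offset=1, physical=[G,B,C,D,e,E,F,H], logical=[B,C,D,e,E,F,H,G]
After op 10 (replace(5, 'd')): offset=1, physical=[G,B,C,D,e,E,d,H], logical=[B,C,D,e,E,d,H,G]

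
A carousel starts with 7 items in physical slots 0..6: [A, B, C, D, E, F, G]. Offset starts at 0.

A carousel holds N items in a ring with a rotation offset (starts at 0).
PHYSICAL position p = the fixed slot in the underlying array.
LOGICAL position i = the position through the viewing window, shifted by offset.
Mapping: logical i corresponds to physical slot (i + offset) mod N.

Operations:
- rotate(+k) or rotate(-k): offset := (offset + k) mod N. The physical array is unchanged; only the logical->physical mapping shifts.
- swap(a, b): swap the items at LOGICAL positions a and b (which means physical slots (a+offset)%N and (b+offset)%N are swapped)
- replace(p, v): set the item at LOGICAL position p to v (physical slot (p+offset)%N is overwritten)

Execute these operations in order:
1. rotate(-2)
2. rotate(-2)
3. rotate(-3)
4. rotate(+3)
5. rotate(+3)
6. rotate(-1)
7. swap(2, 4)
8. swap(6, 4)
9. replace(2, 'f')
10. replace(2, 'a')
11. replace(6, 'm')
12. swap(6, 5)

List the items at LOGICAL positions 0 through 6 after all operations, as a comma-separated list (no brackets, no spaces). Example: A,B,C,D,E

Answer: F,G,a,B,E,m,D

Derivation:
After op 1 (rotate(-2)): offset=5, physical=[A,B,C,D,E,F,G], logical=[F,G,A,B,C,D,E]
After op 2 (rotate(-2)): offset=3, physical=[A,B,C,D,E,F,G], logical=[D,E,F,G,A,B,C]
After op 3 (rotate(-3)): offset=0, physical=[A,B,C,D,E,F,G], logical=[A,B,C,D,E,F,G]
After op 4 (rotate(+3)): offset=3, physical=[A,B,C,D,E,F,G], logical=[D,E,F,G,A,B,C]
After op 5 (rotate(+3)): offset=6, physical=[A,B,C,D,E,F,G], logical=[G,A,B,C,D,E,F]
After op 6 (rotate(-1)): offset=5, physical=[A,B,C,D,E,F,G], logical=[F,G,A,B,C,D,E]
After op 7 (swap(2, 4)): offset=5, physical=[C,B,A,D,E,F,G], logical=[F,G,C,B,A,D,E]
After op 8 (swap(6, 4)): offset=5, physical=[C,B,E,D,A,F,G], logical=[F,G,C,B,E,D,A]
After op 9 (replace(2, 'f')): offset=5, physical=[f,B,E,D,A,F,G], logical=[F,G,f,B,E,D,A]
After op 10 (replace(2, 'a')): offset=5, physical=[a,B,E,D,A,F,G], logical=[F,G,a,B,E,D,A]
After op 11 (replace(6, 'm')): offset=5, physical=[a,B,E,D,m,F,G], logical=[F,G,a,B,E,D,m]
After op 12 (swap(6, 5)): offset=5, physical=[a,B,E,m,D,F,G], logical=[F,G,a,B,E,m,D]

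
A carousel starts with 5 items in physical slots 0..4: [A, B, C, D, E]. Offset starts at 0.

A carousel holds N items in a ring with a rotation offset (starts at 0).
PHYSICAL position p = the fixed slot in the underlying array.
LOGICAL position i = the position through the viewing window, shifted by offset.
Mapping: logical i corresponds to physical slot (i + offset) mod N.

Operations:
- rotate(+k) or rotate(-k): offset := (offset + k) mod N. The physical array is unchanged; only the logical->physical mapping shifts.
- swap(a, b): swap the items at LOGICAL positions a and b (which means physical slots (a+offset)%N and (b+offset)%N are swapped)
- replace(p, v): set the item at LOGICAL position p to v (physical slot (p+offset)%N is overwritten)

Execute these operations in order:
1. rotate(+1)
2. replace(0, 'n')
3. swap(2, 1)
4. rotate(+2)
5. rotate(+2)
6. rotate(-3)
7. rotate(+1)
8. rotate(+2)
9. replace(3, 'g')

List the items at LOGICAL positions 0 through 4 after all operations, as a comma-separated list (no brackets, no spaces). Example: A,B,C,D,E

After op 1 (rotate(+1)): offset=1, physical=[A,B,C,D,E], logical=[B,C,D,E,A]
After op 2 (replace(0, 'n')): offset=1, physical=[A,n,C,D,E], logical=[n,C,D,E,A]
After op 3 (swap(2, 1)): offset=1, physical=[A,n,D,C,E], logical=[n,D,C,E,A]
After op 4 (rotate(+2)): offset=3, physical=[A,n,D,C,E], logical=[C,E,A,n,D]
After op 5 (rotate(+2)): offset=0, physical=[A,n,D,C,E], logical=[A,n,D,C,E]
After op 6 (rotate(-3)): offset=2, physical=[A,n,D,C,E], logical=[D,C,E,A,n]
After op 7 (rotate(+1)): offset=3, physical=[A,n,D,C,E], logical=[C,E,A,n,D]
After op 8 (rotate(+2)): offset=0, physical=[A,n,D,C,E], logical=[A,n,D,C,E]
After op 9 (replace(3, 'g')): offset=0, physical=[A,n,D,g,E], logical=[A,n,D,g,E]

Answer: A,n,D,g,E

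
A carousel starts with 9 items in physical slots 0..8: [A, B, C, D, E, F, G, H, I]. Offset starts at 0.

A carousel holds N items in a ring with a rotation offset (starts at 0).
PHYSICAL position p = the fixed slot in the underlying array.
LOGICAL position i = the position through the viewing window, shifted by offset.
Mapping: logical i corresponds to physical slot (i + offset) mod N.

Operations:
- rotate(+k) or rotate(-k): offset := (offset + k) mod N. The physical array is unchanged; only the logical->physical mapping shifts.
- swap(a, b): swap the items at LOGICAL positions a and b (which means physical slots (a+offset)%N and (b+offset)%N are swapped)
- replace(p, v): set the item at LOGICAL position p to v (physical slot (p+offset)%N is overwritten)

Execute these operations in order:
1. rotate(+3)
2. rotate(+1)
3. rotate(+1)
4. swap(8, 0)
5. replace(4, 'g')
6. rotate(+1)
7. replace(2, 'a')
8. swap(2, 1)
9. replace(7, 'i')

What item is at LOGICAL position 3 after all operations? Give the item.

Answer: g

Derivation:
After op 1 (rotate(+3)): offset=3, physical=[A,B,C,D,E,F,G,H,I], logical=[D,E,F,G,H,I,A,B,C]
After op 2 (rotate(+1)): offset=4, physical=[A,B,C,D,E,F,G,H,I], logical=[E,F,G,H,I,A,B,C,D]
After op 3 (rotate(+1)): offset=5, physical=[A,B,C,D,E,F,G,H,I], logical=[F,G,H,I,A,B,C,D,E]
After op 4 (swap(8, 0)): offset=5, physical=[A,B,C,D,F,E,G,H,I], logical=[E,G,H,I,A,B,C,D,F]
After op 5 (replace(4, 'g')): offset=5, physical=[g,B,C,D,F,E,G,H,I], logical=[E,G,H,I,g,B,C,D,F]
After op 6 (rotate(+1)): offset=6, physical=[g,B,C,D,F,E,G,H,I], logical=[G,H,I,g,B,C,D,F,E]
After op 7 (replace(2, 'a')): offset=6, physical=[g,B,C,D,F,E,G,H,a], logical=[G,H,a,g,B,C,D,F,E]
After op 8 (swap(2, 1)): offset=6, physical=[g,B,C,D,F,E,G,a,H], logical=[G,a,H,g,B,C,D,F,E]
After op 9 (replace(7, 'i')): offset=6, physical=[g,B,C,D,i,E,G,a,H], logical=[G,a,H,g,B,C,D,i,E]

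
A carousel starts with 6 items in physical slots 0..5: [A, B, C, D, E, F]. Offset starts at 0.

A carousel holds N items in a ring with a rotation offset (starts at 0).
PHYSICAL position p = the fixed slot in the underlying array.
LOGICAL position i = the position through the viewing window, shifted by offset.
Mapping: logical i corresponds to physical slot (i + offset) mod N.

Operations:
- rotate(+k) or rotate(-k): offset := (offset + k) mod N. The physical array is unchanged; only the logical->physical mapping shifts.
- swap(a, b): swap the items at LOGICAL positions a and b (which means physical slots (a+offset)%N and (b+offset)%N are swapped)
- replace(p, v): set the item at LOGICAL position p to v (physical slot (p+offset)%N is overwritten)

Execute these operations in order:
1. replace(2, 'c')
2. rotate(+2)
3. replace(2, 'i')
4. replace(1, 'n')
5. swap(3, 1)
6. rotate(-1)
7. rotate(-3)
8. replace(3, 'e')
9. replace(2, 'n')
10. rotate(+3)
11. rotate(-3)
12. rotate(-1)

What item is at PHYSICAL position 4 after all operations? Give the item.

After op 1 (replace(2, 'c')): offset=0, physical=[A,B,c,D,E,F], logical=[A,B,c,D,E,F]
After op 2 (rotate(+2)): offset=2, physical=[A,B,c,D,E,F], logical=[c,D,E,F,A,B]
After op 3 (replace(2, 'i')): offset=2, physical=[A,B,c,D,i,F], logical=[c,D,i,F,A,B]
After op 4 (replace(1, 'n')): offset=2, physical=[A,B,c,n,i,F], logical=[c,n,i,F,A,B]
After op 5 (swap(3, 1)): offset=2, physical=[A,B,c,F,i,n], logical=[c,F,i,n,A,B]
After op 6 (rotate(-1)): offset=1, physical=[A,B,c,F,i,n], logical=[B,c,F,i,n,A]
After op 7 (rotate(-3)): offset=4, physical=[A,B,c,F,i,n], logical=[i,n,A,B,c,F]
After op 8 (replace(3, 'e')): offset=4, physical=[A,e,c,F,i,n], logical=[i,n,A,e,c,F]
After op 9 (replace(2, 'n')): offset=4, physical=[n,e,c,F,i,n], logical=[i,n,n,e,c,F]
After op 10 (rotate(+3)): offset=1, physical=[n,e,c,F,i,n], logical=[e,c,F,i,n,n]
After op 11 (rotate(-3)): offset=4, physical=[n,e,c,F,i,n], logical=[i,n,n,e,c,F]
After op 12 (rotate(-1)): offset=3, physical=[n,e,c,F,i,n], logical=[F,i,n,n,e,c]

Answer: i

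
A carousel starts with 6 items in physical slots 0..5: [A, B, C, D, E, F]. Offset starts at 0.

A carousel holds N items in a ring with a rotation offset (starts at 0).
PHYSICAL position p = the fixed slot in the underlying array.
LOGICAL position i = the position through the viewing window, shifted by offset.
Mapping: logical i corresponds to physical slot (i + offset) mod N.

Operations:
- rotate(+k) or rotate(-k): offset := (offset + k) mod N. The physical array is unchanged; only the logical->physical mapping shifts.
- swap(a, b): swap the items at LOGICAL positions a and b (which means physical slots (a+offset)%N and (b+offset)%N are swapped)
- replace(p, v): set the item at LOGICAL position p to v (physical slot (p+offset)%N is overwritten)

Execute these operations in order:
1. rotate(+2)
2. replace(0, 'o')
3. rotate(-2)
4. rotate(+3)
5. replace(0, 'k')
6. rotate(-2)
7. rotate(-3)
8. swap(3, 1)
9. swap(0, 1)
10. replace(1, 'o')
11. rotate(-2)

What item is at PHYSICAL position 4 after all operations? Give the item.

After op 1 (rotate(+2)): offset=2, physical=[A,B,C,D,E,F], logical=[C,D,E,F,A,B]
After op 2 (replace(0, 'o')): offset=2, physical=[A,B,o,D,E,F], logical=[o,D,E,F,A,B]
After op 3 (rotate(-2)): offset=0, physical=[A,B,o,D,E,F], logical=[A,B,o,D,E,F]
After op 4 (rotate(+3)): offset=3, physical=[A,B,o,D,E,F], logical=[D,E,F,A,B,o]
After op 5 (replace(0, 'k')): offset=3, physical=[A,B,o,k,E,F], logical=[k,E,F,A,B,o]
After op 6 (rotate(-2)): offset=1, physical=[A,B,o,k,E,F], logical=[B,o,k,E,F,A]
After op 7 (rotate(-3)): offset=4, physical=[A,B,o,k,E,F], logical=[E,F,A,B,o,k]
After op 8 (swap(3, 1)): offset=4, physical=[A,F,o,k,E,B], logical=[E,B,A,F,o,k]
After op 9 (swap(0, 1)): offset=4, physical=[A,F,o,k,B,E], logical=[B,E,A,F,o,k]
After op 10 (replace(1, 'o')): offset=4, physical=[A,F,o,k,B,o], logical=[B,o,A,F,o,k]
After op 11 (rotate(-2)): offset=2, physical=[A,F,o,k,B,o], logical=[o,k,B,o,A,F]

Answer: B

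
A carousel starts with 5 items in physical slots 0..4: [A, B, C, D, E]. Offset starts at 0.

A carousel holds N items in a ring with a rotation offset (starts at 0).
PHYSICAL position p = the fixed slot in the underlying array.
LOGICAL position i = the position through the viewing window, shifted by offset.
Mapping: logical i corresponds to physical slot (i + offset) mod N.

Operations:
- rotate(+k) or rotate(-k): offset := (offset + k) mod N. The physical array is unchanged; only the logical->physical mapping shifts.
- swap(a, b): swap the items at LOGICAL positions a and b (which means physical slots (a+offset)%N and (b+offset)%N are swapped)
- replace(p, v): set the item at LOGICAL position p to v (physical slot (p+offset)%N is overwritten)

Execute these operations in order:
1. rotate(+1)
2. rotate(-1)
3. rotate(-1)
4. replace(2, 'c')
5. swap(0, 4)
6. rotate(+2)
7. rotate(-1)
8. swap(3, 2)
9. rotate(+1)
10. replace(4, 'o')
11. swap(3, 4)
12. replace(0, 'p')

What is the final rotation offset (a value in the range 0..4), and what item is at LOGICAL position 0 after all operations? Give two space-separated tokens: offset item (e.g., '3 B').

Answer: 1 p

Derivation:
After op 1 (rotate(+1)): offset=1, physical=[A,B,C,D,E], logical=[B,C,D,E,A]
After op 2 (rotate(-1)): offset=0, physical=[A,B,C,D,E], logical=[A,B,C,D,E]
After op 3 (rotate(-1)): offset=4, physical=[A,B,C,D,E], logical=[E,A,B,C,D]
After op 4 (replace(2, 'c')): offset=4, physical=[A,c,C,D,E], logical=[E,A,c,C,D]
After op 5 (swap(0, 4)): offset=4, physical=[A,c,C,E,D], logical=[D,A,c,C,E]
After op 6 (rotate(+2)): offset=1, physical=[A,c,C,E,D], logical=[c,C,E,D,A]
After op 7 (rotate(-1)): offset=0, physical=[A,c,C,E,D], logical=[A,c,C,E,D]
After op 8 (swap(3, 2)): offset=0, physical=[A,c,E,C,D], logical=[A,c,E,C,D]
After op 9 (rotate(+1)): offset=1, physical=[A,c,E,C,D], logical=[c,E,C,D,A]
After op 10 (replace(4, 'o')): offset=1, physical=[o,c,E,C,D], logical=[c,E,C,D,o]
After op 11 (swap(3, 4)): offset=1, physical=[D,c,E,C,o], logical=[c,E,C,o,D]
After op 12 (replace(0, 'p')): offset=1, physical=[D,p,E,C,o], logical=[p,E,C,o,D]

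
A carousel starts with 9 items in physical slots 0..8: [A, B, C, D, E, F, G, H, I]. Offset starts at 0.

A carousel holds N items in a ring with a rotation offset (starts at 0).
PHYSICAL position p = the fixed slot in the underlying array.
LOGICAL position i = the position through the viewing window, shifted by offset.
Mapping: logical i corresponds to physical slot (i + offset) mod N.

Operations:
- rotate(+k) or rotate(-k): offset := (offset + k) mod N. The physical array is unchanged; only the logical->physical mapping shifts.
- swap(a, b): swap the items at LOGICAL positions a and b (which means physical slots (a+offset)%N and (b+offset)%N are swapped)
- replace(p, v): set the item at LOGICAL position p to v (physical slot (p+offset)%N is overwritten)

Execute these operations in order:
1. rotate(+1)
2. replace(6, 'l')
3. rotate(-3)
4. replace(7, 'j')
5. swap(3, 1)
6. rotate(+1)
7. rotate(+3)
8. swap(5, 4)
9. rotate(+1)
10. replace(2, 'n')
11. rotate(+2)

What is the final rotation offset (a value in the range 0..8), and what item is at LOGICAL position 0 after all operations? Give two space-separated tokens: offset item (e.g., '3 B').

After op 1 (rotate(+1)): offset=1, physical=[A,B,C,D,E,F,G,H,I], logical=[B,C,D,E,F,G,H,I,A]
After op 2 (replace(6, 'l')): offset=1, physical=[A,B,C,D,E,F,G,l,I], logical=[B,C,D,E,F,G,l,I,A]
After op 3 (rotate(-3)): offset=7, physical=[A,B,C,D,E,F,G,l,I], logical=[l,I,A,B,C,D,E,F,G]
After op 4 (replace(7, 'j')): offset=7, physical=[A,B,C,D,E,j,G,l,I], logical=[l,I,A,B,C,D,E,j,G]
After op 5 (swap(3, 1)): offset=7, physical=[A,I,C,D,E,j,G,l,B], logical=[l,B,A,I,C,D,E,j,G]
After op 6 (rotate(+1)): offset=8, physical=[A,I,C,D,E,j,G,l,B], logical=[B,A,I,C,D,E,j,G,l]
After op 7 (rotate(+3)): offset=2, physical=[A,I,C,D,E,j,G,l,B], logical=[C,D,E,j,G,l,B,A,I]
After op 8 (swap(5, 4)): offset=2, physical=[A,I,C,D,E,j,l,G,B], logical=[C,D,E,j,l,G,B,A,I]
After op 9 (rotate(+1)): offset=3, physical=[A,I,C,D,E,j,l,G,B], logical=[D,E,j,l,G,B,A,I,C]
After op 10 (replace(2, 'n')): offset=3, physical=[A,I,C,D,E,n,l,G,B], logical=[D,E,n,l,G,B,A,I,C]
After op 11 (rotate(+2)): offset=5, physical=[A,I,C,D,E,n,l,G,B], logical=[n,l,G,B,A,I,C,D,E]

Answer: 5 n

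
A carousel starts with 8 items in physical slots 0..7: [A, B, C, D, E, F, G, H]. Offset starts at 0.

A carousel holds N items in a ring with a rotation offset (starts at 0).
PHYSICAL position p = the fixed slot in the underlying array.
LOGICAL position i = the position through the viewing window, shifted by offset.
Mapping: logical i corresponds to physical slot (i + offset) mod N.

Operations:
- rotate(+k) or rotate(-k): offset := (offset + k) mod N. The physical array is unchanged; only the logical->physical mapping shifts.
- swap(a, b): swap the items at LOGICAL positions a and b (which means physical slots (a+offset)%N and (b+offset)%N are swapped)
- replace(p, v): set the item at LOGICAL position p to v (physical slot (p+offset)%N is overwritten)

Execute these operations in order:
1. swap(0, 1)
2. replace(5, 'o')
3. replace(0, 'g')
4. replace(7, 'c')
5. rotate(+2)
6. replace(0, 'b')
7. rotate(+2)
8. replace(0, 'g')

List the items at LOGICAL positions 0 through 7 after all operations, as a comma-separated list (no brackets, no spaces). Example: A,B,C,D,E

After op 1 (swap(0, 1)): offset=0, physical=[B,A,C,D,E,F,G,H], logical=[B,A,C,D,E,F,G,H]
After op 2 (replace(5, 'o')): offset=0, physical=[B,A,C,D,E,o,G,H], logical=[B,A,C,D,E,o,G,H]
After op 3 (replace(0, 'g')): offset=0, physical=[g,A,C,D,E,o,G,H], logical=[g,A,C,D,E,o,G,H]
After op 4 (replace(7, 'c')): offset=0, physical=[g,A,C,D,E,o,G,c], logical=[g,A,C,D,E,o,G,c]
After op 5 (rotate(+2)): offset=2, physical=[g,A,C,D,E,o,G,c], logical=[C,D,E,o,G,c,g,A]
After op 6 (replace(0, 'b')): offset=2, physical=[g,A,b,D,E,o,G,c], logical=[b,D,E,o,G,c,g,A]
After op 7 (rotate(+2)): offset=4, physical=[g,A,b,D,E,o,G,c], logical=[E,o,G,c,g,A,b,D]
After op 8 (replace(0, 'g')): offset=4, physical=[g,A,b,D,g,o,G,c], logical=[g,o,G,c,g,A,b,D]

Answer: g,o,G,c,g,A,b,D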